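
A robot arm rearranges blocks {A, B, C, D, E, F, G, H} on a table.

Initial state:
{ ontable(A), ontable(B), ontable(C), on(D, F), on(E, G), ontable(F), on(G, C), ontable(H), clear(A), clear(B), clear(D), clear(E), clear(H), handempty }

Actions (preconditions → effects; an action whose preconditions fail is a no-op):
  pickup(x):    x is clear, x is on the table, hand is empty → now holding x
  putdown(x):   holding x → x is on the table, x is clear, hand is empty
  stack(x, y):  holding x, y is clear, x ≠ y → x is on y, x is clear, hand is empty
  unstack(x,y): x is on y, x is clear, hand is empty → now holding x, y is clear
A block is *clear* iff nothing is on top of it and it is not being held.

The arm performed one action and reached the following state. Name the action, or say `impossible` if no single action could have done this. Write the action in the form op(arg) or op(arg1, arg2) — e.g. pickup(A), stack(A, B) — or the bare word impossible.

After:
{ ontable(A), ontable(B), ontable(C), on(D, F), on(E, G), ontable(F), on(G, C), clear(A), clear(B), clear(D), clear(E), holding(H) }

pickup(H)

target: towers=[A; B; C/G/E; F/D] holding=H
         pickup(A) → towers=[B; C/G/E; F/D; H] holding=A
     unstack(E, G) → towers=[A; B; C/G; F/D; H] holding=E
         pickup(H) → towers=[A; B; C/G/E; F/D] holding=H  ← match
         pickup(B) → towers=[A; C/G/E; F/D; H] holding=B
     unstack(D, F) → towers=[A; B; C/G/E; F; H] holding=D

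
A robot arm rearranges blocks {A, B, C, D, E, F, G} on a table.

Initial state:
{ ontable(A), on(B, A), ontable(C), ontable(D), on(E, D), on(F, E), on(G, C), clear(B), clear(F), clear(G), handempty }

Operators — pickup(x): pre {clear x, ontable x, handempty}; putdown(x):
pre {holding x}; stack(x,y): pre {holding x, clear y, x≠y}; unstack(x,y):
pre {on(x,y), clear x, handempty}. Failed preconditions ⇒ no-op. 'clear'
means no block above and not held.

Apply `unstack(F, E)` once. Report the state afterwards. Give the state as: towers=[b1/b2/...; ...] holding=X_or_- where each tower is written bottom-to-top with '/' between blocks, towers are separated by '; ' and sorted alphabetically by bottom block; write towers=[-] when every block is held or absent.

towers=[A/B; C/G; D/E] holding=F

before: towers=[A/B; C/G; D/E/F] holding=-
pre[unstack(F, E)]: on(F,E) yes, clear(F) yes, handempty yes
all met → apply unstack(F, E)
after:  towers=[A/B; C/G; D/E] holding=F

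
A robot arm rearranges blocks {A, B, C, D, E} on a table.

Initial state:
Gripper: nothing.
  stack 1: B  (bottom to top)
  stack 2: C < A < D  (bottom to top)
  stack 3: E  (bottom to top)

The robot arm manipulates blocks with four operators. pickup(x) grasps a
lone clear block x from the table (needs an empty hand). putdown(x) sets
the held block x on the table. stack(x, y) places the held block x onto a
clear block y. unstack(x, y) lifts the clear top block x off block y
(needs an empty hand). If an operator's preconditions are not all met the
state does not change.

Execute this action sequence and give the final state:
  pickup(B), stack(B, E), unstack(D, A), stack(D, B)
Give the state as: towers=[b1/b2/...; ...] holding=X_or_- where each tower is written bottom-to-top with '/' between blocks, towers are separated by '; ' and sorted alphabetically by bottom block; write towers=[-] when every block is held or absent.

towers=[C/A; E/B/D] holding=-

step 1 (pickup(B)): towers=[C/A/D; E] holding=B
step 2 (stack(B, E)): towers=[C/A/D; E/B] holding=-
step 3 (unstack(D, A)): towers=[C/A; E/B] holding=D
step 4 (stack(D, B)): towers=[C/A; E/B/D] holding=-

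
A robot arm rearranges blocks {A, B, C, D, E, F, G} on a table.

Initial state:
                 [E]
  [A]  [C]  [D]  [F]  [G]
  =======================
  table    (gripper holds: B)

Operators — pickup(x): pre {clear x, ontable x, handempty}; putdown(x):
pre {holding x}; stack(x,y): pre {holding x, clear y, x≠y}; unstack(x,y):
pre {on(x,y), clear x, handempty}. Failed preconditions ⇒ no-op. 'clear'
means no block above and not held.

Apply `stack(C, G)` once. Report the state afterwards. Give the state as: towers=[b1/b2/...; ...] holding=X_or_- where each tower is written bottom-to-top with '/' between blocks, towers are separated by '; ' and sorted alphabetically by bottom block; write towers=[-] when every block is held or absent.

towers=[A; C; D; F/E; G] holding=B

before: towers=[A; C; D; F/E; G] holding=B
pre[stack(C, G)]: holding(C) no, clear(G) yes, C≠G yes
holding(C) unmet → stack(C, G) is a no-op
after:  towers=[A; C; D; F/E; G] holding=B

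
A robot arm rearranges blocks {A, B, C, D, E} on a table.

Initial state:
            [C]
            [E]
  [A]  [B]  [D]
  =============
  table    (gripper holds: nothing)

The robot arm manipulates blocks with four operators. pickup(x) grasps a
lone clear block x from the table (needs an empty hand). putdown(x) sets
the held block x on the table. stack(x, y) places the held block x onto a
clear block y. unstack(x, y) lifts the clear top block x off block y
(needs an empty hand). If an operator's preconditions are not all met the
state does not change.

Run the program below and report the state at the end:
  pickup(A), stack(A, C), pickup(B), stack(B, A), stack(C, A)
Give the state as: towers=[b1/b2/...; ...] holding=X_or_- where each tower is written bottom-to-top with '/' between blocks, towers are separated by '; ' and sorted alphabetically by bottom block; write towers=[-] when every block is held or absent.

towers=[D/E/C/A/B] holding=-

step 1 (pickup(A)): towers=[B; D/E/C] holding=A
step 2 (stack(A, C)): towers=[B; D/E/C/A] holding=-
step 3 (pickup(B)): towers=[D/E/C/A] holding=B
step 4 (stack(B, A)): towers=[D/E/C/A/B] holding=-
step 5 (stack(C, A)) [no-op]: towers=[D/E/C/A/B] holding=-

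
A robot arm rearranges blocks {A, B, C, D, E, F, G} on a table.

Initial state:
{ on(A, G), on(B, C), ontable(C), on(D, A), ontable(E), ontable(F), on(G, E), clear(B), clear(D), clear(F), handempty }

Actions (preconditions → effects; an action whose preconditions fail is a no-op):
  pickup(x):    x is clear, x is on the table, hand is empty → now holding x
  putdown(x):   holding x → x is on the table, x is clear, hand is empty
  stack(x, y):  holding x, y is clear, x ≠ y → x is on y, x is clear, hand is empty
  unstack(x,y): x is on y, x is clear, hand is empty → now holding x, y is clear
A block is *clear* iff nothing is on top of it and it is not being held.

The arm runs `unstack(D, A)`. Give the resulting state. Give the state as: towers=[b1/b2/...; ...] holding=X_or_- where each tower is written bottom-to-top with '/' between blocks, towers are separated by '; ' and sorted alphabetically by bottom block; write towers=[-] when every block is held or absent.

before: towers=[C/B; E/G/A/D; F] holding=-
pre[unstack(D, A)]: on(D,A) yes, clear(D) yes, handempty yes
all met → apply unstack(D, A)
after:  towers=[C/B; E/G/A; F] holding=D

towers=[C/B; E/G/A; F] holding=D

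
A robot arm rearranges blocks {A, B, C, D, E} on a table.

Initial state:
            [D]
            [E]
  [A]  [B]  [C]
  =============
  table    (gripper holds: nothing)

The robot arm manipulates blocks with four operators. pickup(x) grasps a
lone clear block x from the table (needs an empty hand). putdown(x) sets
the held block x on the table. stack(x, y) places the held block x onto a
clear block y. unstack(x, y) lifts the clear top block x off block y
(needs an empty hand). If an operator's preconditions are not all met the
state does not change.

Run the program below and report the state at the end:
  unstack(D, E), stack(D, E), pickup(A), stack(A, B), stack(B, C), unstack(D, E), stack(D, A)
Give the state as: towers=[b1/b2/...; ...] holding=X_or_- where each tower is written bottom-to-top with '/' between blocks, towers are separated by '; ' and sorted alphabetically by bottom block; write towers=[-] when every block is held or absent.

step 1 (unstack(D, E)): towers=[A; B; C/E] holding=D
step 2 (stack(D, E)): towers=[A; B; C/E/D] holding=-
step 3 (pickup(A)): towers=[B; C/E/D] holding=A
step 4 (stack(A, B)): towers=[B/A; C/E/D] holding=-
step 5 (stack(B, C)) [no-op]: towers=[B/A; C/E/D] holding=-
step 6 (unstack(D, E)): towers=[B/A; C/E] holding=D
step 7 (stack(D, A)): towers=[B/A/D; C/E] holding=-

towers=[B/A/D; C/E] holding=-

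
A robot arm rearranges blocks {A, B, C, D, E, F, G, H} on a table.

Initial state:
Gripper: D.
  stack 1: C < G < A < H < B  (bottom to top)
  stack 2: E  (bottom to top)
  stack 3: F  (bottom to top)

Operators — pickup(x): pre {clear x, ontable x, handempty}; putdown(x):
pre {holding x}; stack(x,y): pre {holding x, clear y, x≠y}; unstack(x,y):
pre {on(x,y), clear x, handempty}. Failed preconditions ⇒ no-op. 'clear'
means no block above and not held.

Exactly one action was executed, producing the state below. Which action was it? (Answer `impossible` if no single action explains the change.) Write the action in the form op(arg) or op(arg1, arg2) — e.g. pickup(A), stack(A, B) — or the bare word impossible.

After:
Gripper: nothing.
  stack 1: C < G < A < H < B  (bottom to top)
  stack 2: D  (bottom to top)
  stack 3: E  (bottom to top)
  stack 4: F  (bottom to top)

putdown(D)

target: towers=[C/G/A/H/B; D; E; F] holding=-
        putdown(D) → towers=[C/G/A/H/B; D; E; F] holding=-  ← match
       stack(D, E) → towers=[C/G/A/H/B; E/D; F] holding=-
       stack(D, B) → towers=[C/G/A/H/B/D; E; F] holding=-
       stack(D, F) → towers=[C/G/A/H/B; E; F/D] holding=-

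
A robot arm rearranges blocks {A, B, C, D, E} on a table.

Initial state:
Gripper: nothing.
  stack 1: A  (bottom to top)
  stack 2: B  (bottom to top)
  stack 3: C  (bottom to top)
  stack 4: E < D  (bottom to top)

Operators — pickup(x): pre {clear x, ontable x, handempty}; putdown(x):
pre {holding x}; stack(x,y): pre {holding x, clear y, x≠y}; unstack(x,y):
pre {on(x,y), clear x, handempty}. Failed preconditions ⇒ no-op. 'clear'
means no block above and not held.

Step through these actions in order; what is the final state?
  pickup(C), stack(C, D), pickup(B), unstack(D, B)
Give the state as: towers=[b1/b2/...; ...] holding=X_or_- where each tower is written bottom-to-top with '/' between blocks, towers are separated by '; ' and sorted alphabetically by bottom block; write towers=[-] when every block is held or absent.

step 1 (pickup(C)): towers=[A; B; E/D] holding=C
step 2 (stack(C, D)): towers=[A; B; E/D/C] holding=-
step 3 (pickup(B)): towers=[A; E/D/C] holding=B
step 4 (unstack(D, B)) [no-op]: towers=[A; E/D/C] holding=B

towers=[A; E/D/C] holding=B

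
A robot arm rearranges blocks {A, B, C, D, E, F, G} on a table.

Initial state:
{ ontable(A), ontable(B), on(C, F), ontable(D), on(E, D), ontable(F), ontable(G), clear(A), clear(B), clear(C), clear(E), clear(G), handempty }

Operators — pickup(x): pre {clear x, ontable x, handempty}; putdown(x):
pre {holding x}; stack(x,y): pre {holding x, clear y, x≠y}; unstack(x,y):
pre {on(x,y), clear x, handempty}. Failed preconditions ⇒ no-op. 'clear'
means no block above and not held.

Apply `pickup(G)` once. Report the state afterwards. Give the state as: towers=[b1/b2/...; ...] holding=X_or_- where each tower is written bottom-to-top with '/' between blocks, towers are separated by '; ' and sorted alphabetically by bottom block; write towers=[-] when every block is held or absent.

towers=[A; B; D/E; F/C] holding=G

before: towers=[A; B; D/E; F/C; G] holding=-
pre[pickup(G)]: clear(G) ok, ontable(G) ok, handempty ok
all met → apply pickup(G)
after:  towers=[A; B; D/E; F/C] holding=G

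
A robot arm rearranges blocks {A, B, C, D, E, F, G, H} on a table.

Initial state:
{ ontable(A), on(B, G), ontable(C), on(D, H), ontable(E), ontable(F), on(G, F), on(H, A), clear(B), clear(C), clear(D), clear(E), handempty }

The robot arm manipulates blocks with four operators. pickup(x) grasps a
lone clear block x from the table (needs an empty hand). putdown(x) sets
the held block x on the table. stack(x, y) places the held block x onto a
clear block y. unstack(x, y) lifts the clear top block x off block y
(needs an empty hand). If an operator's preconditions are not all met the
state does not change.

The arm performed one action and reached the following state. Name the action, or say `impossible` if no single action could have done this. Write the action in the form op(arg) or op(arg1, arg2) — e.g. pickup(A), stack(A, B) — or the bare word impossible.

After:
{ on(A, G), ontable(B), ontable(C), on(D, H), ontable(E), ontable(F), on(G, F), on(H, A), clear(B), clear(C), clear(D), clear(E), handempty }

target: towers=[B; C; E; F/G/A/H/D] holding=-
         pickup(E) → towers=[A/H/D; C; F/G/B] holding=E
     unstack(B, G) → towers=[A/H/D; C; E; F/G] holding=B
     unstack(D, H) → towers=[A/H; C; E; F/G/B] holding=D
         pickup(C) → towers=[A/H/D; E; F/G/B] holding=C
none of the 4 applicable actions match → impossible

impossible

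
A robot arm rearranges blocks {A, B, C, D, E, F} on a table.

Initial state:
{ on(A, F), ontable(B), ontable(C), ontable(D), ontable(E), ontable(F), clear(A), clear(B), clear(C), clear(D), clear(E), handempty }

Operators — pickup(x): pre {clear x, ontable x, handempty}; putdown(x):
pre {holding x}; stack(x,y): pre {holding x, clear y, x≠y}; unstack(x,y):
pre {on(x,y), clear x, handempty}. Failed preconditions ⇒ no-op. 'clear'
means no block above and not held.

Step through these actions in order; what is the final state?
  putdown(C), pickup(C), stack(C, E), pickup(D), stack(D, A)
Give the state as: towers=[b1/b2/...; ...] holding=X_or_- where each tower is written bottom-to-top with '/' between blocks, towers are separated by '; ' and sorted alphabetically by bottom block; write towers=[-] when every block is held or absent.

towers=[B; E/C; F/A/D] holding=-

step 1 (putdown(C)) [no-op]: towers=[B; C; D; E; F/A] holding=-
step 2 (pickup(C)): towers=[B; D; E; F/A] holding=C
step 3 (stack(C, E)): towers=[B; D; E/C; F/A] holding=-
step 4 (pickup(D)): towers=[B; E/C; F/A] holding=D
step 5 (stack(D, A)): towers=[B; E/C; F/A/D] holding=-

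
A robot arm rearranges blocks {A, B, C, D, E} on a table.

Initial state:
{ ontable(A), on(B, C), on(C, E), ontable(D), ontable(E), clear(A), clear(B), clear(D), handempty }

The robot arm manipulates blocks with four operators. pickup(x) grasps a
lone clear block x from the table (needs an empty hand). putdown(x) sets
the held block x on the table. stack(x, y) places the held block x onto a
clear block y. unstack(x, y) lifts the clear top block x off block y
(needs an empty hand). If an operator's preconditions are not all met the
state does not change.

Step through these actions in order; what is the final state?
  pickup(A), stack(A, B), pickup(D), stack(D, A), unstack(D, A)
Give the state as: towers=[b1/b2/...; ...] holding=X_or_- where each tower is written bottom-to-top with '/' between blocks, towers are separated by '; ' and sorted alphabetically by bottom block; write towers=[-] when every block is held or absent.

towers=[E/C/B/A] holding=D

step 1 (pickup(A)): towers=[D; E/C/B] holding=A
step 2 (stack(A, B)): towers=[D; E/C/B/A] holding=-
step 3 (pickup(D)): towers=[E/C/B/A] holding=D
step 4 (stack(D, A)): towers=[E/C/B/A/D] holding=-
step 5 (unstack(D, A)): towers=[E/C/B/A] holding=D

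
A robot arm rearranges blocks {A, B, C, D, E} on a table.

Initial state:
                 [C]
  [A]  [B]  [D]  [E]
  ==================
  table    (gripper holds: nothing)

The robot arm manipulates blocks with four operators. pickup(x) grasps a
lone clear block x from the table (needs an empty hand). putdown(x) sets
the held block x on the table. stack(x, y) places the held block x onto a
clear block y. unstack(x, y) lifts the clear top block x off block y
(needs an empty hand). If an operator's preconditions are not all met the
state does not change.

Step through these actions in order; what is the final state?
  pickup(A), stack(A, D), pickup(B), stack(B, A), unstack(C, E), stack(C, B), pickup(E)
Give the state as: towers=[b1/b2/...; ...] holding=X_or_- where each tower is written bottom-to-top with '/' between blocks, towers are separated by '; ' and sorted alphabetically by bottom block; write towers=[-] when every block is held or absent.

towers=[D/A/B/C] holding=E

step 1 (pickup(A)): towers=[B; D; E/C] holding=A
step 2 (stack(A, D)): towers=[B; D/A; E/C] holding=-
step 3 (pickup(B)): towers=[D/A; E/C] holding=B
step 4 (stack(B, A)): towers=[D/A/B; E/C] holding=-
step 5 (unstack(C, E)): towers=[D/A/B; E] holding=C
step 6 (stack(C, B)): towers=[D/A/B/C; E] holding=-
step 7 (pickup(E)): towers=[D/A/B/C] holding=E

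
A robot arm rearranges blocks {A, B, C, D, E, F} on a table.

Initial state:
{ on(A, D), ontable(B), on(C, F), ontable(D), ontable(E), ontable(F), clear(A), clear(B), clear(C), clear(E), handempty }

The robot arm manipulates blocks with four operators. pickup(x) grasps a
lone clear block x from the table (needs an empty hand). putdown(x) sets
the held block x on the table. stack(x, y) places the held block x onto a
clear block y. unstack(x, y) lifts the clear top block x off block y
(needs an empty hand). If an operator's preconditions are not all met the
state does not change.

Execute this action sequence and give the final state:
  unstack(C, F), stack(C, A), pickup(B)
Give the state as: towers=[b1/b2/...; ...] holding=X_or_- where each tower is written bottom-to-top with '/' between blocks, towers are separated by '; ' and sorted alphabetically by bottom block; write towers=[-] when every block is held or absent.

towers=[D/A/C; E; F] holding=B

step 1 (unstack(C, F)): towers=[B; D/A; E; F] holding=C
step 2 (stack(C, A)): towers=[B; D/A/C; E; F] holding=-
step 3 (pickup(B)): towers=[D/A/C; E; F] holding=B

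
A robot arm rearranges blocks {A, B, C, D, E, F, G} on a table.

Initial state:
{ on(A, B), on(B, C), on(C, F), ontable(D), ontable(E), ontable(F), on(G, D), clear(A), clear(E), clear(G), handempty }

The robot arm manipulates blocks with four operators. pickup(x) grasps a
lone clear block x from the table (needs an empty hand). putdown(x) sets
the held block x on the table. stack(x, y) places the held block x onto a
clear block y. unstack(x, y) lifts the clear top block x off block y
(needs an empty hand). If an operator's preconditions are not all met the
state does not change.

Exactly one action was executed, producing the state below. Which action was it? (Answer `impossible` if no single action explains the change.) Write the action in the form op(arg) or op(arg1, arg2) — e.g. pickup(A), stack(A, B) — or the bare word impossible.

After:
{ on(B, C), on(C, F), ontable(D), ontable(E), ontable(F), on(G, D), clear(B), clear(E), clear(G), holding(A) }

target: towers=[D/G; E; F/C/B] holding=A
     unstack(G, D) → towers=[D; E; F/C/B/A] holding=G
     unstack(A, B) → towers=[D/G; E; F/C/B] holding=A  ← match
         pickup(E) → towers=[D/G; F/C/B/A] holding=E

unstack(A, B)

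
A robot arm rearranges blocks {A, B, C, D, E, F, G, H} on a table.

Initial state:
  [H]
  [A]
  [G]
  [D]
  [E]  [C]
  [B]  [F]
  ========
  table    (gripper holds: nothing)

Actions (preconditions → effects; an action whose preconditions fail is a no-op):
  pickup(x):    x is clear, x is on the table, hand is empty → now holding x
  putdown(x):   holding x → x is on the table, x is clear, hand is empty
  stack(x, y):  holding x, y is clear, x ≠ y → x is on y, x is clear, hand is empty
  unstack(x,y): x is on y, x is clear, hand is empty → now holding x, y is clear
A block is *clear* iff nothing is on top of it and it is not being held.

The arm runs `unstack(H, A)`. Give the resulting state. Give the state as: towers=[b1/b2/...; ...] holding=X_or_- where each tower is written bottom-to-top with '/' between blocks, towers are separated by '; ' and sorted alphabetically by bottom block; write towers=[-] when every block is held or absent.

before: towers=[B/E/D/G/A/H; F/C] holding=-
pre[unstack(H, A)]: on(H,A) ok, clear(H) ok, handempty ok
all met → apply unstack(H, A)
after:  towers=[B/E/D/G/A; F/C] holding=H

towers=[B/E/D/G/A; F/C] holding=H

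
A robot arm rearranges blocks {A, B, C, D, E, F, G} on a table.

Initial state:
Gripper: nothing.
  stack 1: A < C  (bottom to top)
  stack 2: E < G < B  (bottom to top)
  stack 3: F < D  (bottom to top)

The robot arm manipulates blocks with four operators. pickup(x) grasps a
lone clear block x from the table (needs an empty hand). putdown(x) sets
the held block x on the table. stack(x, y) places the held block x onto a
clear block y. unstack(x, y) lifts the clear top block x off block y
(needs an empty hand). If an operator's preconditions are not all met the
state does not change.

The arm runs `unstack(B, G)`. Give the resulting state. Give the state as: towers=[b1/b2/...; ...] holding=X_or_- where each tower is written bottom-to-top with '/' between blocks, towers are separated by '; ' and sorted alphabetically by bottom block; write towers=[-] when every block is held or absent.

before: towers=[A/C; E/G/B; F/D] holding=-
pre[unstack(B, G)]: on(B,G) ok, clear(B) ok, handempty ok
all met → apply unstack(B, G)
after:  towers=[A/C; E/G; F/D] holding=B

towers=[A/C; E/G; F/D] holding=B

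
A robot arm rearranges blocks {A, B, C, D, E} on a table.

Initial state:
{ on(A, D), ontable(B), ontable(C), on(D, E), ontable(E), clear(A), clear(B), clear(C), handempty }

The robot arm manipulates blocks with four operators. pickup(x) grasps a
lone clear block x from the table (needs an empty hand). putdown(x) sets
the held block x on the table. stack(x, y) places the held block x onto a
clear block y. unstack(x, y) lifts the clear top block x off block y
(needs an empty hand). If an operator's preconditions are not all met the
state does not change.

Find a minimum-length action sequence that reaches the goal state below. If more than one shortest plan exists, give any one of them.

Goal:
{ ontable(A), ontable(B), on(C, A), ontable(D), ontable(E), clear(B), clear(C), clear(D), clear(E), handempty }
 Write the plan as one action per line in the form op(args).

step 1 (unstack(A, D)): towers=[B; C; E/D] holding=A
step 2 (putdown(A)): towers=[A; B; C; E/D] holding=-
step 3 (unstack(D, E)): towers=[A; B; C; E] holding=D
step 4 (putdown(D)): towers=[A; B; C; D; E] holding=-
step 5 (pickup(C)): towers=[A; B; D; E] holding=C
step 6 (stack(C, A)): towers=[A/C; B; D; E] holding=-
goal check: towers=[A/C; B; D; E] holding=- — reached (length 6, optimal by BFS)

unstack(A, D)
putdown(A)
unstack(D, E)
putdown(D)
pickup(C)
stack(C, A)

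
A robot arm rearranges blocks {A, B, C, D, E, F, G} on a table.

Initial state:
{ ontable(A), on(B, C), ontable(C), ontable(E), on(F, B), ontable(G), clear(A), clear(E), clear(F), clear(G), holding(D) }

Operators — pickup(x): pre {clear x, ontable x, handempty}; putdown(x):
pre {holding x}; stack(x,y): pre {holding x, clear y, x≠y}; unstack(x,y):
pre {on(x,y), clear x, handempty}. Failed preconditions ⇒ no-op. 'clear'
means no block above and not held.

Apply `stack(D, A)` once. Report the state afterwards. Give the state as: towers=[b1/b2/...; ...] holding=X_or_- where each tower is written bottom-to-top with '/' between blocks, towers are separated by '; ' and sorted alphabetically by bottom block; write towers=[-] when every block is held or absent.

before: towers=[A; C/B/F; E; G] holding=D
pre[stack(D, A)]: holding(D) ok, clear(A) ok, D≠A ok
all met → apply stack(D, A)
after:  towers=[A/D; C/B/F; E; G] holding=-

towers=[A/D; C/B/F; E; G] holding=-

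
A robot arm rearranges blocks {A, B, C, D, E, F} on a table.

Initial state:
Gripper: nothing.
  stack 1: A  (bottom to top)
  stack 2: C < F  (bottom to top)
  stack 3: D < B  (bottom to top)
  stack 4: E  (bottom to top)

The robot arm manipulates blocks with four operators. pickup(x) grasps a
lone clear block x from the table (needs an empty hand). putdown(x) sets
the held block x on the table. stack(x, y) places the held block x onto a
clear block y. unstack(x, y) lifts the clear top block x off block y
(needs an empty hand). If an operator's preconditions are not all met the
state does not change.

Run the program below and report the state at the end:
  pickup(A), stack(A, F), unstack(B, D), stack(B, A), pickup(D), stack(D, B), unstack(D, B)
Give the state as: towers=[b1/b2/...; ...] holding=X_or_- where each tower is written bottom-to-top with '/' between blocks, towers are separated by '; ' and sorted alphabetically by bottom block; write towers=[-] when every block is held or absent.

step 1 (pickup(A)): towers=[C/F; D/B; E] holding=A
step 2 (stack(A, F)): towers=[C/F/A; D/B; E] holding=-
step 3 (unstack(B, D)): towers=[C/F/A; D; E] holding=B
step 4 (stack(B, A)): towers=[C/F/A/B; D; E] holding=-
step 5 (pickup(D)): towers=[C/F/A/B; E] holding=D
step 6 (stack(D, B)): towers=[C/F/A/B/D; E] holding=-
step 7 (unstack(D, B)): towers=[C/F/A/B; E] holding=D

towers=[C/F/A/B; E] holding=D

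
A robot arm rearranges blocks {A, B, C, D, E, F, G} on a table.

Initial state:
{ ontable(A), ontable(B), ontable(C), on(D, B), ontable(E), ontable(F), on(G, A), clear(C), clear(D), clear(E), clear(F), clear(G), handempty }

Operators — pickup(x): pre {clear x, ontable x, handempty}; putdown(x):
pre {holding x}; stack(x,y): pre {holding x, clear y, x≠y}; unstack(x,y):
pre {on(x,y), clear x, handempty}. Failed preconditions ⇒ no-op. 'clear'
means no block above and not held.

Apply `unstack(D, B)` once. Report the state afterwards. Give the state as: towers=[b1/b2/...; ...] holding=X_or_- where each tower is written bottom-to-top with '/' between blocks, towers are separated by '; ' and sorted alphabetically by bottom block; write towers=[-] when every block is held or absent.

towers=[A/G; B; C; E; F] holding=D

before: towers=[A/G; B/D; C; E; F] holding=-
pre[unstack(D, B)]: on(D,B) yes, clear(D) yes, handempty yes
all met → apply unstack(D, B)
after:  towers=[A/G; B; C; E; F] holding=D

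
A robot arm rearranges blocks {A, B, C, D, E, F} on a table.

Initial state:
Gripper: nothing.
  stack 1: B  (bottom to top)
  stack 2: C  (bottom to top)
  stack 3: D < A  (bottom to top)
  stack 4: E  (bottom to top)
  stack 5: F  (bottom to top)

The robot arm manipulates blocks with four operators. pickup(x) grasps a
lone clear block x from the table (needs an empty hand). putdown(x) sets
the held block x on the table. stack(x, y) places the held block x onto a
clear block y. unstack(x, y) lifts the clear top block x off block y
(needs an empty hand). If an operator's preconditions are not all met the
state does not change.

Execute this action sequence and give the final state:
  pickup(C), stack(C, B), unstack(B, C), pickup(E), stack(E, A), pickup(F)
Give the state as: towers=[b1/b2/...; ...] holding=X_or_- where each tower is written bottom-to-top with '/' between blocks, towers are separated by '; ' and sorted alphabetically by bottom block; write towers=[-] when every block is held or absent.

step 1 (pickup(C)): towers=[B; D/A; E; F] holding=C
step 2 (stack(C, B)): towers=[B/C; D/A; E; F] holding=-
step 3 (unstack(B, C)) [no-op]: towers=[B/C; D/A; E; F] holding=-
step 4 (pickup(E)): towers=[B/C; D/A; F] holding=E
step 5 (stack(E, A)): towers=[B/C; D/A/E; F] holding=-
step 6 (pickup(F)): towers=[B/C; D/A/E] holding=F

towers=[B/C; D/A/E] holding=F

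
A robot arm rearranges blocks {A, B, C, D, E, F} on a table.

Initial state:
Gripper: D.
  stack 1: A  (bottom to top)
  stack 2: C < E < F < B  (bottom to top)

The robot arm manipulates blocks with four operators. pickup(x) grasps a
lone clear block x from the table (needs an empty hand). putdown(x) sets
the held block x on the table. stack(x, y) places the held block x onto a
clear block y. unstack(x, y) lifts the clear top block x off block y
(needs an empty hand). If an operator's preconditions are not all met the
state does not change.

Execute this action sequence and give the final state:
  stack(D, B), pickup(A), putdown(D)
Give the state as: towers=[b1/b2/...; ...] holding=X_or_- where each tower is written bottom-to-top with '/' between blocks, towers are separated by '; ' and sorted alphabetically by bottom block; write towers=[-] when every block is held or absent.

step 1 (stack(D, B)): towers=[A; C/E/F/B/D] holding=-
step 2 (pickup(A)): towers=[C/E/F/B/D] holding=A
step 3 (putdown(D)) [no-op]: towers=[C/E/F/B/D] holding=A

towers=[C/E/F/B/D] holding=A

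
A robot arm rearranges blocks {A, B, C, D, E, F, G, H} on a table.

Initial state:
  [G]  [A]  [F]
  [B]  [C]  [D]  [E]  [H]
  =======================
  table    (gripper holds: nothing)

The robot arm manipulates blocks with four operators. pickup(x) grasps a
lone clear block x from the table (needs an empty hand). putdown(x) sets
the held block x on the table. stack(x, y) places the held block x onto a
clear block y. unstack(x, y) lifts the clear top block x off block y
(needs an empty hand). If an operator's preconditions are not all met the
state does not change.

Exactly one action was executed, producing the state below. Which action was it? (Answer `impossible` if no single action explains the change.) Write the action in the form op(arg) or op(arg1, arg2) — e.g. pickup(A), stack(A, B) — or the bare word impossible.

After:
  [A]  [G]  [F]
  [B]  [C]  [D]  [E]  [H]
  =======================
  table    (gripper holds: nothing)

impossible

target: towers=[B/A; C/G; D/F; E; H] holding=-
     unstack(G, B) → towers=[B; C/A; D/F; E; H] holding=G
     unstack(A, C) → towers=[B/G; C; D/F; E; H] holding=A
         pickup(E) → towers=[B/G; C/A; D/F; H] holding=E
         pickup(H) → towers=[B/G; C/A; D/F; E] holding=H
     unstack(F, D) → towers=[B/G; C/A; D; E; H] holding=F
none of the 5 applicable actions match → impossible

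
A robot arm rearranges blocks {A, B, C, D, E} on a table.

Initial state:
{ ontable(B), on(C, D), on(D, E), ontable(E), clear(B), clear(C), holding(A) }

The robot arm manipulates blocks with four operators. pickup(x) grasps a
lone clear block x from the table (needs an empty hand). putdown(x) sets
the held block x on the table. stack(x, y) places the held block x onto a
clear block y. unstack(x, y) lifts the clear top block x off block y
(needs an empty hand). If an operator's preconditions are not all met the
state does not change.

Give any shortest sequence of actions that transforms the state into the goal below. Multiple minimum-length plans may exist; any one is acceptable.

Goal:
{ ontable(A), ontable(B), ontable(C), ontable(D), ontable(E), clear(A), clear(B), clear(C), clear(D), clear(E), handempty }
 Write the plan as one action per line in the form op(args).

putdown(A)
unstack(C, D)
putdown(C)
unstack(D, E)
putdown(D)

step 1 (putdown(A)): towers=[A; B; E/D/C] holding=-
step 2 (unstack(C, D)): towers=[A; B; E/D] holding=C
step 3 (putdown(C)): towers=[A; B; C; E/D] holding=-
step 4 (unstack(D, E)): towers=[A; B; C; E] holding=D
step 5 (putdown(D)): towers=[A; B; C; D; E] holding=-
goal check: towers=[A; B; C; D; E] holding=- — reached (length 5, optimal by BFS)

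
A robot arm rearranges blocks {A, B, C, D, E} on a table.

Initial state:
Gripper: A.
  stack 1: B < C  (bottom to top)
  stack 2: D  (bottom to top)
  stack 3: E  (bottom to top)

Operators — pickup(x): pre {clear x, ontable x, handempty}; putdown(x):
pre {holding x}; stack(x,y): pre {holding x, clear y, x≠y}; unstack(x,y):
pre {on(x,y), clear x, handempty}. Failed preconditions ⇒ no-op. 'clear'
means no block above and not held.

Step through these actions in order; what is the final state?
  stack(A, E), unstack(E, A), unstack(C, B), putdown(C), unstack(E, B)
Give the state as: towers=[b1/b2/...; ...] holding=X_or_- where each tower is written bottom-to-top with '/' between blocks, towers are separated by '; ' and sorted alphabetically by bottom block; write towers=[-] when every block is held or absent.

towers=[B; C; D; E/A] holding=-

step 1 (stack(A, E)): towers=[B/C; D; E/A] holding=-
step 2 (unstack(E, A)) [no-op]: towers=[B/C; D; E/A] holding=-
step 3 (unstack(C, B)): towers=[B; D; E/A] holding=C
step 4 (putdown(C)): towers=[B; C; D; E/A] holding=-
step 5 (unstack(E, B)) [no-op]: towers=[B; C; D; E/A] holding=-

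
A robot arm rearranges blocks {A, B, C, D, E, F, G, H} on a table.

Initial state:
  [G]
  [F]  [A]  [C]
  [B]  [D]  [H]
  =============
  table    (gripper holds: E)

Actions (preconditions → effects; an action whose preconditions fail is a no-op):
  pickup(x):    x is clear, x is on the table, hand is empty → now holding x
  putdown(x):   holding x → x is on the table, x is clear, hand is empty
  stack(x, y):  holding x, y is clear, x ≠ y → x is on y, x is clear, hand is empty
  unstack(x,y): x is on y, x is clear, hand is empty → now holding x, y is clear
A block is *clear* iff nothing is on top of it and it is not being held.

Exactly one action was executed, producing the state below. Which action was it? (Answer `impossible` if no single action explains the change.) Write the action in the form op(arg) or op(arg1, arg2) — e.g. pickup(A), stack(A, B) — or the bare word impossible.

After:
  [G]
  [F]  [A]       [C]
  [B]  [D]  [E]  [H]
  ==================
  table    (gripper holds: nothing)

target: towers=[B/F/G; D/A; E; H/C] holding=-
        putdown(E) → towers=[B/F/G; D/A; E; H/C] holding=-  ← match
       stack(E, G) → towers=[B/F/G/E; D/A; H/C] holding=-
       stack(E, A) → towers=[B/F/G; D/A/E; H/C] holding=-
       stack(E, C) → towers=[B/F/G; D/A; H/C/E] holding=-

putdown(E)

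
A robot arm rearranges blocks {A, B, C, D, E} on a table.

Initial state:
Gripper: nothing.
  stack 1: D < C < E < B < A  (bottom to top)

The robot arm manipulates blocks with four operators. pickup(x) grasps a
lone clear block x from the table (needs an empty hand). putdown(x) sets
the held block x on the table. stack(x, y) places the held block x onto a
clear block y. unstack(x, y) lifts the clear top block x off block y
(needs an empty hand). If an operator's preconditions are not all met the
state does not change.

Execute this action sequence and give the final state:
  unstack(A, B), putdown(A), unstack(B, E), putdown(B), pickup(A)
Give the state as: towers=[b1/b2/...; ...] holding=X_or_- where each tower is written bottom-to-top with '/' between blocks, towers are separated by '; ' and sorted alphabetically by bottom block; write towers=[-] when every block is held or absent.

step 1 (unstack(A, B)): towers=[D/C/E/B] holding=A
step 2 (putdown(A)): towers=[A; D/C/E/B] holding=-
step 3 (unstack(B, E)): towers=[A; D/C/E] holding=B
step 4 (putdown(B)): towers=[A; B; D/C/E] holding=-
step 5 (pickup(A)): towers=[B; D/C/E] holding=A

towers=[B; D/C/E] holding=A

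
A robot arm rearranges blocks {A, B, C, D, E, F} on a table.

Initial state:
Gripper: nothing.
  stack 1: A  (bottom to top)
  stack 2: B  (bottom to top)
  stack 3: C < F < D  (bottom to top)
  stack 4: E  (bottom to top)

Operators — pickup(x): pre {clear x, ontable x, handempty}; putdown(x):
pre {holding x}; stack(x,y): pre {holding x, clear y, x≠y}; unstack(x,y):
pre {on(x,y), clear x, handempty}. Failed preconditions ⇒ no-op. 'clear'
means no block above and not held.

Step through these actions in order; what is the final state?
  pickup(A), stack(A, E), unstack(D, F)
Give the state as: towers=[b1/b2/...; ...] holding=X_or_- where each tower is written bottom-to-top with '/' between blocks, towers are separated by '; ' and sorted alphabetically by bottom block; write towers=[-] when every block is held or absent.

step 1 (pickup(A)): towers=[B; C/F/D; E] holding=A
step 2 (stack(A, E)): towers=[B; C/F/D; E/A] holding=-
step 3 (unstack(D, F)): towers=[B; C/F; E/A] holding=D

towers=[B; C/F; E/A] holding=D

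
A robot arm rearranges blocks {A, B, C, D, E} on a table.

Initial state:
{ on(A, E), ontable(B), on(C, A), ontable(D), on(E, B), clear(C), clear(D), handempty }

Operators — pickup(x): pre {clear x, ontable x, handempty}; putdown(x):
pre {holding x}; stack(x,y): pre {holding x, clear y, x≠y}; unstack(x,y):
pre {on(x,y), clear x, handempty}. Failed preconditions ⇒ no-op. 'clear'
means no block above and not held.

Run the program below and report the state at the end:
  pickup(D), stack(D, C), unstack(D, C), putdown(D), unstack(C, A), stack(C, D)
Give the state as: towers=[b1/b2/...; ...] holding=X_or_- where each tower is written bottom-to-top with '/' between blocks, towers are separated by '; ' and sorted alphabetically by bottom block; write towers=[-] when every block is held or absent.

towers=[B/E/A; D/C] holding=-

step 1 (pickup(D)): towers=[B/E/A/C] holding=D
step 2 (stack(D, C)): towers=[B/E/A/C/D] holding=-
step 3 (unstack(D, C)): towers=[B/E/A/C] holding=D
step 4 (putdown(D)): towers=[B/E/A/C; D] holding=-
step 5 (unstack(C, A)): towers=[B/E/A; D] holding=C
step 6 (stack(C, D)): towers=[B/E/A; D/C] holding=-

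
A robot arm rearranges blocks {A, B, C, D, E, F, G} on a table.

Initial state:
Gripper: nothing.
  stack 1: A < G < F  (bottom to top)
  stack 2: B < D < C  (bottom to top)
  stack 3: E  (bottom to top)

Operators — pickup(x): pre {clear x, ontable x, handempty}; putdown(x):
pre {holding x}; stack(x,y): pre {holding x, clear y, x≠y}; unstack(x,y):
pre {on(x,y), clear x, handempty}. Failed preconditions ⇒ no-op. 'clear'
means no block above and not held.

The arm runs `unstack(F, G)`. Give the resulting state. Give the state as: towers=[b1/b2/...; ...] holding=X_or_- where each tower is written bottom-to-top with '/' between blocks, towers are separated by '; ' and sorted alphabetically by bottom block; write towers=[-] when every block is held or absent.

before: towers=[A/G/F; B/D/C; E] holding=-
pre[unstack(F, G)]: on(F,G) ok, clear(F) ok, handempty ok
all met → apply unstack(F, G)
after:  towers=[A/G; B/D/C; E] holding=F

towers=[A/G; B/D/C; E] holding=F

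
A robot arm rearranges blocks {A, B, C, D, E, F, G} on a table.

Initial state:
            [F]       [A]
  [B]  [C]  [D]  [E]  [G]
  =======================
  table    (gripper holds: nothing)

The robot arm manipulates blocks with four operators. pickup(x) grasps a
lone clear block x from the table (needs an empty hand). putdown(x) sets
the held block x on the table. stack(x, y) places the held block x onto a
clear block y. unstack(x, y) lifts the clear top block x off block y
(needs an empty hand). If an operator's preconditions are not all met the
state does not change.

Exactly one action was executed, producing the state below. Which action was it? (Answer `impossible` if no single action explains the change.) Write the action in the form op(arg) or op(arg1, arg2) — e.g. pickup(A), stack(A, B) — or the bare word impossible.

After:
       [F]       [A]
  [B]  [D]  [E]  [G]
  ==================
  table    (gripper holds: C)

pickup(C)

target: towers=[B; D/F; E; G/A] holding=C
         pickup(B) → towers=[C; D/F; E; G/A] holding=B
     unstack(F, D) → towers=[B; C; D; E; G/A] holding=F
     unstack(A, G) → towers=[B; C; D/F; E; G] holding=A
         pickup(E) → towers=[B; C; D/F; G/A] holding=E
         pickup(C) → towers=[B; D/F; E; G/A] holding=C  ← match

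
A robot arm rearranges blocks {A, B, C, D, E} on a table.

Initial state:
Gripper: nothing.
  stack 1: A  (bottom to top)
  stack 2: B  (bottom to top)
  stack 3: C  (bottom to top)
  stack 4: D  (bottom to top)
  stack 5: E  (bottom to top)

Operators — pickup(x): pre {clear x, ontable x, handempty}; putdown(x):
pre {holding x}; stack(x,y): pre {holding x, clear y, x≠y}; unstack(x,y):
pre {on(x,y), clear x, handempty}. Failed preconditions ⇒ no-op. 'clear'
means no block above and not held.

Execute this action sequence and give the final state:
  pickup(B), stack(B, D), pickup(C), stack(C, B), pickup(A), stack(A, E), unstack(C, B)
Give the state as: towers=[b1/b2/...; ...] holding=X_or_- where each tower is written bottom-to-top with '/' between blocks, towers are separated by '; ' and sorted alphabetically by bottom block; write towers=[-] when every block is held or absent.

towers=[D/B; E/A] holding=C

step 1 (pickup(B)): towers=[A; C; D; E] holding=B
step 2 (stack(B, D)): towers=[A; C; D/B; E] holding=-
step 3 (pickup(C)): towers=[A; D/B; E] holding=C
step 4 (stack(C, B)): towers=[A; D/B/C; E] holding=-
step 5 (pickup(A)): towers=[D/B/C; E] holding=A
step 6 (stack(A, E)): towers=[D/B/C; E/A] holding=-
step 7 (unstack(C, B)): towers=[D/B; E/A] holding=C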